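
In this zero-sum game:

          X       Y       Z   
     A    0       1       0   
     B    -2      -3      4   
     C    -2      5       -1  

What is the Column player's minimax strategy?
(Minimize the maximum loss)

Column should play X, value = 0

Work:
Column player minimizes Row's maximum payoff:
Column X: max payoff to Row = 0
Column Y: max payoff to Row = 5
Column Z: max payoff to Row = 4
Minimum is 0, achieved by column X.
Minimax strategy: X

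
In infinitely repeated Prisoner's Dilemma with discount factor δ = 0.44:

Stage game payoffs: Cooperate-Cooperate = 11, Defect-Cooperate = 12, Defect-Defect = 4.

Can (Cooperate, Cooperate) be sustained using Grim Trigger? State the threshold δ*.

δ* = 0.125; since δ = 0.44 ≥ 0.125, cooperation can be sustained

Work:
For Grim Trigger:
Cooperate forever: 11/(1-δ)
Defect then punished: 12 + 4·δ/(1-δ)
Need: 11/(1-δ) ≥ 12 + 4·δ/(1-δ)
Solving: δ ≥ (T-R)/(T-P) = (12-11)/(12-4) = 0.125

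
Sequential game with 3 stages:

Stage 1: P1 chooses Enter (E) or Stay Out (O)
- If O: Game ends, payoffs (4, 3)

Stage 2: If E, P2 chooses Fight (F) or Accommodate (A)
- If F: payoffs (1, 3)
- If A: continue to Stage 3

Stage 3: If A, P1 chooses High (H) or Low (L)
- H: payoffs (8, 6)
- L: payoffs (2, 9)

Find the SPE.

SPE: (E, A, H); Outcome (8, 6)

Work:
Stage 3: P1 chooses H (8 vs 2)
Stage 2: P2: F->3, A->6 (anticipating H). Choose A
Stage 1: P1: O->4, E->8 (anticipating A, H). Choose E
SPE path: E -> A -> H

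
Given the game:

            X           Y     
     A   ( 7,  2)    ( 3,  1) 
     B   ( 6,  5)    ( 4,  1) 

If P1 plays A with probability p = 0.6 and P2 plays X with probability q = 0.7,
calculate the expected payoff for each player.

E[P1] = 5.64, E[P2] = 2.54

Work:
E[P1] = p·q·π₁(A,X) + p·(1-q)·π₁(A,Y) + (1-p)·q·π₁(B,X) + (1-p)·(1-q)·π₁(B,Y)
= 0.6·0.7·7 + 0.6·0.3·3 + 0.4·0.7·6 + 0.4·0.3·4
= 5.64

E[P2] = 2.54 (similar calculation)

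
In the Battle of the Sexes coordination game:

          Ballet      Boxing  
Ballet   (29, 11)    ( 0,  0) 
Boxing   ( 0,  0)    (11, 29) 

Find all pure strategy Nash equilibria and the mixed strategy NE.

Pure NE: (Ballet, Ballet) and (Boxing, Boxing); Mixed NE: p = 0.725, q = 0.275

Work:
Check pure NE:
(Ballet, Ballet): (29, 11) - no unilateral deviation beneficial
(Boxing, Boxing): (11, 29) - no unilateral deviation beneficial
Mixed NE: P1 plays Ballet with p = 0.725, P2 plays Ballet with q = 0.275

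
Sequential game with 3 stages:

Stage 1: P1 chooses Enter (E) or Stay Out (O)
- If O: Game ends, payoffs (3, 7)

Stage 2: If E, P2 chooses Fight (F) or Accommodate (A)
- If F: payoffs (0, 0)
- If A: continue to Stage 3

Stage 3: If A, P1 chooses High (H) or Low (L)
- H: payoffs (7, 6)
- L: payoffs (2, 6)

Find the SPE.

SPE: (E, A, H); Outcome (7, 6)

Work:
Stage 3: P1 chooses H (7 vs 2)
Stage 2: P2: F->0, A->6 (anticipating H). Choose A
Stage 1: P1: O->3, E->7 (anticipating A, H). Choose E
SPE path: E -> A -> H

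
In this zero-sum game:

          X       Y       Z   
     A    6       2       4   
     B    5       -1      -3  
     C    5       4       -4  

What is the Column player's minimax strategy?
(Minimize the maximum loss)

Column should play Y or Z (all achieve the minimum), value = 4

Work:
Column player minimizes Row's maximum payoff:
Column X: max payoff to Row = 6
Column Y: max payoff to Row = 4
Column Z: max payoff to Row = 4
Minimum is 4, achieved by columns Y, Z (tied).
Each of Y or Z is a minimax strategy.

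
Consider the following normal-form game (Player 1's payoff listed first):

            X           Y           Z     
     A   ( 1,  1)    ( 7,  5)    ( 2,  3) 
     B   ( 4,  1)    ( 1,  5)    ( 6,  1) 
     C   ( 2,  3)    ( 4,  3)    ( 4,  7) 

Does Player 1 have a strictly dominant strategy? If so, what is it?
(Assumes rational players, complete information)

No strictly dominant strategy exists for Player 1

Work:
A strategy strictly dominates another if it gives a strictly higher payoff against every opponent action. Compare each pair of P1's strategies column-by-column:
  A vs B: [1 vs 4, 7 vs 1, 2 vs 6] → A does not strictly dominate B (column X: 1 ≤ 4)
  A vs C: [1 vs 2, 7 vs 4, 2 vs 4] → A does not strictly dominate C (column X: 1 ≤ 2)
  B vs A: [4 vs 1, 1 vs 7, 6 vs 2] → B does not strictly dominate A (column Y: 1 ≤ 7)
  B vs C: [4 vs 2, 1 vs 4, 6 vs 4] → B does not strictly dominate C (column Y: 1 ≤ 4)
  C vs A: [2 vs 1, 4 vs 7, 4 vs 2] → C does not strictly dominate A (column Y: 4 ≤ 7)
  C vs B: [2 vs 4, 4 vs 1, 4 vs 6] → C does not strictly dominate B (column X: 2 ≤ 4)
No single strategy strictly dominates all others → no strictly dominant strategy.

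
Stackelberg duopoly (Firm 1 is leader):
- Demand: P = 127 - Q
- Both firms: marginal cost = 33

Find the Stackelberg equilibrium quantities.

q₁* (leader) = 47.0, q₂* (follower) = 23.5

Work:
Follower's reaction: q₂ = (a - c - q₁)/2
Leader substitutes: π₁ = q₁·(a - q₁ - (a-c-q₁)/2 - c)
FOC: q₁* = (127 - 33)/2 = 47.00
Then: q₂* = (127 - 33 - 47.0)/2 = 23.50
Leader has first-mover advantage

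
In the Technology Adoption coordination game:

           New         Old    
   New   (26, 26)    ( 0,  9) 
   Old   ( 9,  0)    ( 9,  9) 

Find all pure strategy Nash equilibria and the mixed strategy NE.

Pure NE: (New, New) and (Old, Old); Mixed NE: p = 0.3462, q = 0.3462

Work:
Check pure NE:
(New, New): (26, 26) - no unilateral deviation beneficial
(Old, Old): (9, 9) - no unilateral deviation beneficial
Mixed NE: P1 plays New with p = 0.3462, P2 plays New with q = 0.3462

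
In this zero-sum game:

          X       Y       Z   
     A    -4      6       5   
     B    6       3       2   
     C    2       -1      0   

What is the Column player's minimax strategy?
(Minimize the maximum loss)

Column should play Z, value = 5

Work:
Column player minimizes Row's maximum payoff:
Column X: max payoff to Row = 6
Column Y: max payoff to Row = 6
Column Z: max payoff to Row = 5
Minimum is 5, achieved by column Z.
Minimax strategy: Z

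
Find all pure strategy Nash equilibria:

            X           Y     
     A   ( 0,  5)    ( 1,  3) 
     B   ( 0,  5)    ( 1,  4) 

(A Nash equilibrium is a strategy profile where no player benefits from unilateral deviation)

Nash equilibrium: (A, X), (B, X)

Work:
Best responses:
  P1 vs X: payoffs [0, 0] → best response A/B (payoff 0)
  P1 vs Y: payoffs [1, 1] → best response A/B (payoff 1)
  P2 vs A: payoffs [5, 3] → best response X (payoff 5)
  P2 vs B: payoffs [5, 4] → best response X (payoff 5)
Mutual best responses: (A,X), (B,X) → Nash equilibria.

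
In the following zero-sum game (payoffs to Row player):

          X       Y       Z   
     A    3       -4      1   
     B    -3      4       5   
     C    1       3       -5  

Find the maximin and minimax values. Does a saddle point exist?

Maximin = -3, Minimax = 3, Saddle: False

Work:
Row minimums: [-4, -3, -5] → maximin = -3
Column maximums: [3, 4, 5] → minimax = 3
No saddle point (maximin ≠ minimax). Mixed strategy needed.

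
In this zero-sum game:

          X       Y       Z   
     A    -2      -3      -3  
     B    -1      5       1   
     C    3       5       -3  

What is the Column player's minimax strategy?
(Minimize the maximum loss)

Column should play Z, value = 1

Work:
Column player minimizes Row's maximum payoff:
Column X: max payoff to Row = 3
Column Y: max payoff to Row = 5
Column Z: max payoff to Row = 1
Minimum is 1, achieved by column Z.
Minimax strategy: Z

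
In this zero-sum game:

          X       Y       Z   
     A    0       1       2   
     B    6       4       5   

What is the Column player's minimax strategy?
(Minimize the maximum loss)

Column should play Y, value = 4

Work:
Column player minimizes Row's maximum payoff:
Column X: max payoff to Row = 6
Column Y: max payoff to Row = 4
Column Z: max payoff to Row = 5
Minimum is 4, achieved by column Y.
Minimax strategy: Y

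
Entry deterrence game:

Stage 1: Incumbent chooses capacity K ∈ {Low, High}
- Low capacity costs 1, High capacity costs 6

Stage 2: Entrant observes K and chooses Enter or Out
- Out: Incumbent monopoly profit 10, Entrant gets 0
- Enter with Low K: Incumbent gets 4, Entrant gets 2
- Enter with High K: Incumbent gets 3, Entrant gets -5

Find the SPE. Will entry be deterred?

SPE: (High, Enter|Low, Out|High); Entry deterred. Incumbent net profit = 4

Work:
After Low K: Entrant enters (2 > 0)
After High K: Entrant stays out (-5 < 0)
Incumbent: Low → 4−1=3, High → 10−6=4
Incumbent chooses High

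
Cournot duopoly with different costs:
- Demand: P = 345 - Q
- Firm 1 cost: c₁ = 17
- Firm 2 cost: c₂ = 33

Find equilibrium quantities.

q₁* = 114.67, q₂* = 98.67

Work:
Reaction: q₁ = (345 - 17 - q₂)/2
Reaction: q₂ = (345 - 33 - q₁)/2
Solve simultaneously:
q₁* = (345 - 2×17 + 33)/3 = 114.67
q₂* = (345 - 2×33 + 17)/3 = 98.67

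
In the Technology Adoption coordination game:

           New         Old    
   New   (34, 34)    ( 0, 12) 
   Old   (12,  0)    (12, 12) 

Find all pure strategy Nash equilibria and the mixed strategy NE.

Pure NE: (New, New) and (Old, Old); Mixed NE: p = 0.3529, q = 0.3529

Work:
Check pure NE:
(New, New): (34, 34) - no unilateral deviation beneficial
(Old, Old): (12, 12) - no unilateral deviation beneficial
Mixed NE: P1 plays New with p = 0.3529, P2 plays New with q = 0.3529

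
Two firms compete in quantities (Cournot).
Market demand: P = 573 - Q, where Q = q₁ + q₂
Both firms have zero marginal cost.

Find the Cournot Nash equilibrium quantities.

q₁* = q₂* = 191.0; P* = 191.0

Work:
Profit: π_i = P·q_i = (a - q_i - q_j)·q_i
FOC: ∂π_i/∂q_i = a - 2q_i - q_j = 0
Reaction function: q_i = (573 - q_j)/2
Symmetry: q* = 573/3 = 191.0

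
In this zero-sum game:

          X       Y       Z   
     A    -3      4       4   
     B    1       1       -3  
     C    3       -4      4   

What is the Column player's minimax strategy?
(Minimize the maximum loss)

Column should play X, value = 3

Work:
Column player minimizes Row's maximum payoff:
Column X: max payoff to Row = 3
Column Y: max payoff to Row = 4
Column Z: max payoff to Row = 4
Minimum is 3, achieved by column X.
Minimax strategy: X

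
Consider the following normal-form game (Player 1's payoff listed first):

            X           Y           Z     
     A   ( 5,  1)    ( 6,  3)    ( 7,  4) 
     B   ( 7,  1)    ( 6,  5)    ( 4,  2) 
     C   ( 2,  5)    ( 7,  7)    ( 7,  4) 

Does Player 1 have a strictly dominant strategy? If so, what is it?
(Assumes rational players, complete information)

No strictly dominant strategy exists for Player 1

Work:
A strategy strictly dominates another if it gives a strictly higher payoff against every opponent action. Compare each pair of P1's strategies column-by-column:
  A vs B: [5 vs 7, 6 vs 6, 7 vs 4] → A does not strictly dominate B (column X: 5 ≤ 7)
  A vs C: [5 vs 2, 6 vs 7, 7 vs 7] → A does not strictly dominate C (column Y: 6 ≤ 7)
  B vs A: [7 vs 5, 6 vs 6, 4 vs 7] → B does not strictly dominate A (column Y: 6 ≤ 6)
  B vs C: [7 vs 2, 6 vs 7, 4 vs 7] → B does not strictly dominate C (column Y: 6 ≤ 7)
  C vs A: [2 vs 5, 7 vs 6, 7 vs 7] → C does not strictly dominate A (column X: 2 ≤ 5)
  C vs B: [2 vs 7, 7 vs 6, 7 vs 4] → C does not strictly dominate B (column X: 2 ≤ 7)
No single strategy strictly dominates all others → no strictly dominant strategy.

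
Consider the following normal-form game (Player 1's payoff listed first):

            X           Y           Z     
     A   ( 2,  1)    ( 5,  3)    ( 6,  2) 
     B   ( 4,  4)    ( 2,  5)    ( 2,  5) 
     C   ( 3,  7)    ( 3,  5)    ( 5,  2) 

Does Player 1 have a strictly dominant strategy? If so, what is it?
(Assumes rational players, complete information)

No strictly dominant strategy exists for Player 1

Work:
A strategy strictly dominates another if it gives a strictly higher payoff against every opponent action. Compare each pair of P1's strategies column-by-column:
  A vs B: [2 vs 4, 5 vs 2, 6 vs 2] → A does not strictly dominate B (column X: 2 ≤ 4)
  A vs C: [2 vs 3, 5 vs 3, 6 vs 5] → A does not strictly dominate C (column X: 2 ≤ 3)
  B vs A: [4 vs 2, 2 vs 5, 2 vs 6] → B does not strictly dominate A (column Y: 2 ≤ 5)
  B vs C: [4 vs 3, 2 vs 3, 2 vs 5] → B does not strictly dominate C (column Y: 2 ≤ 3)
  C vs A: [3 vs 2, 3 vs 5, 5 vs 6] → C does not strictly dominate A (column Y: 3 ≤ 5)
  C vs B: [3 vs 4, 3 vs 2, 5 vs 2] → C does not strictly dominate B (column X: 3 ≤ 4)
No single strategy strictly dominates all others → no strictly dominant strategy.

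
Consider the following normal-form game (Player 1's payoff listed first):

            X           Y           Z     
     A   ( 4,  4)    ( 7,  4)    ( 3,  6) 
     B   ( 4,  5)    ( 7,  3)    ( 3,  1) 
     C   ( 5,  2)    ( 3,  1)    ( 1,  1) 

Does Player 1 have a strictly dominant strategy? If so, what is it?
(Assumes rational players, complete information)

No strictly dominant strategy exists for Player 1

Work:
A strategy strictly dominates another if it gives a strictly higher payoff against every opponent action. Compare each pair of P1's strategies column-by-column:
  A vs B: [4 vs 4, 7 vs 7, 3 vs 3] → A does not strictly dominate B (column X: 4 ≤ 4)
  A vs C: [4 vs 5, 7 vs 3, 3 vs 1] → A does not strictly dominate C (column X: 4 ≤ 5)
  B vs A: [4 vs 4, 7 vs 7, 3 vs 3] → B does not strictly dominate A (column X: 4 ≤ 4)
  B vs C: [4 vs 5, 7 vs 3, 3 vs 1] → B does not strictly dominate C (column X: 4 ≤ 5)
  C vs A: [5 vs 4, 3 vs 7, 1 vs 3] → C does not strictly dominate A (column Y: 3 ≤ 7)
  C vs B: [5 vs 4, 3 vs 7, 1 vs 3] → C does not strictly dominate B (column Y: 3 ≤ 7)
No single strategy strictly dominates all others → no strictly dominant strategy.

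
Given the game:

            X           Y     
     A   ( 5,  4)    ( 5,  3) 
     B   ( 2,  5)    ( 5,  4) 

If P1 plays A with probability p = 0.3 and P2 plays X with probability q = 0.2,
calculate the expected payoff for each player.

E[P1] = 4.58, E[P2] = 3.9

Work:
E[P1] = p·q·π₁(A,X) + p·(1-q)·π₁(A,Y) + (1-p)·q·π₁(B,X) + (1-p)·(1-q)·π₁(B,Y)
= 0.3·0.2·5 + 0.3·0.8·5 + 0.7·0.2·2 + 0.7·0.8·5
= 4.58

E[P2] = 3.9 (similar calculation)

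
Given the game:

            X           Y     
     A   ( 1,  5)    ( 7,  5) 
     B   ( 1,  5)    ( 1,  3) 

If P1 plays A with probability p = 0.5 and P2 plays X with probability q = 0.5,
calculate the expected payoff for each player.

E[P1] = 2.5, E[P2] = 4.5

Work:
E[P1] = p·q·π₁(A,X) + p·(1-q)·π₁(A,Y) + (1-p)·q·π₁(B,X) + (1-p)·(1-q)·π₁(B,Y)
= 0.5·0.5·1 + 0.5·0.5·7 + 0.5·0.5·1 + 0.5·0.5·1
= 2.5

E[P2] = 4.5 (similar calculation)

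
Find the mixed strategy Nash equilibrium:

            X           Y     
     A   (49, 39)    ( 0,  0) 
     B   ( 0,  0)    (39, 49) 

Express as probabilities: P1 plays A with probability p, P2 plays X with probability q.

p = 0.5568, q = 0.4432

Work:
Find probabilities that make opponent indifferent:
P2 chooses q to make P1 indifferent between A and B
P1 chooses p to make P2 indifferent between X and Y
Mixed NE: P1 plays (A: 0.5568, B: 0.4432), P2 plays (X: 0.4432, Y: 0.5568)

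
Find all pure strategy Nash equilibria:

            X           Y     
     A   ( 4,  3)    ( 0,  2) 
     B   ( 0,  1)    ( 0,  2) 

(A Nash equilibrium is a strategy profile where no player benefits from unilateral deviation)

Nash equilibrium: (A, X), (B, Y)

Work:
Best responses:
  P1 vs X: payoffs [4, 0] → best response A (payoff 4)
  P1 vs Y: payoffs [0, 0] → best response A/B (payoff 0)
  P2 vs A: payoffs [3, 2] → best response X (payoff 3)
  P2 vs B: payoffs [1, 2] → best response Y (payoff 2)
Mutual best responses: (A,X), (B,Y) → Nash equilibria.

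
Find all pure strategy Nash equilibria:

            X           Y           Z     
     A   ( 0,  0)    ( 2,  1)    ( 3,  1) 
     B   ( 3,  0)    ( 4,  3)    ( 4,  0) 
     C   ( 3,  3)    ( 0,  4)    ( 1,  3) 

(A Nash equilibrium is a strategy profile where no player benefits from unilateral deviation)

Nash equilibrium: (B, Y)

Work:
Best responses:
  P1 vs X: payoffs [0, 3, 3] → best response B/C (payoff 3)
  P1 vs Y: payoffs [2, 4, 0] → best response B (payoff 4)
  P1 vs Z: payoffs [3, 4, 1] → best response B (payoff 4)
  P2 vs A: payoffs [0, 1, 1] → best response Y/Z (payoff 1)
  P2 vs B: payoffs [0, 3, 0] → best response Y (payoff 3)
  P2 vs C: payoffs [3, 4, 3] → best response Y (payoff 4)
Mutual best responses: (B,Y) → Nash equilibria.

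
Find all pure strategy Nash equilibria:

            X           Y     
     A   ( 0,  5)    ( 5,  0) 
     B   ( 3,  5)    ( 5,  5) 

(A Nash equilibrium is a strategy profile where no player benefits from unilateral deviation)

Nash equilibrium: (B, X), (B, Y)

Work:
Best responses:
  P1 vs X: payoffs [0, 3] → best response B (payoff 3)
  P1 vs Y: payoffs [5, 5] → best response A/B (payoff 5)
  P2 vs A: payoffs [5, 0] → best response X (payoff 5)
  P2 vs B: payoffs [5, 5] → best response X/Y (payoff 5)
Mutual best responses: (B,X), (B,Y) → Nash equilibria.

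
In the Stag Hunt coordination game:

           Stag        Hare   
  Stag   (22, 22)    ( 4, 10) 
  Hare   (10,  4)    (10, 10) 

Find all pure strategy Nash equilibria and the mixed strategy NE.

Pure NE: (Stag, Stag) and (Hare, Hare); Mixed NE: p = 0.3333, q = 0.3333

Work:
Check pure NE:
(Stag, Stag): (22, 22) - no unilateral deviation beneficial
(Hare, Hare): (10, 10) - no unilateral deviation beneficial
Mixed NE: P1 plays Stag with p = 0.3333, P2 plays Stag with q = 0.3333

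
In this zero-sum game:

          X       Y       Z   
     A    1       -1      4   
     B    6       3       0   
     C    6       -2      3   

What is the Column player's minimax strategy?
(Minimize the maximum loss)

Column should play Y, value = 3

Work:
Column player minimizes Row's maximum payoff:
Column X: max payoff to Row = 6
Column Y: max payoff to Row = 3
Column Z: max payoff to Row = 4
Minimum is 3, achieved by column Y.
Minimax strategy: Y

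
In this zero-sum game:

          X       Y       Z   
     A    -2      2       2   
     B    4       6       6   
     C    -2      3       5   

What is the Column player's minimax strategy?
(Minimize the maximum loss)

Column should play X, value = 4

Work:
Column player minimizes Row's maximum payoff:
Column X: max payoff to Row = 4
Column Y: max payoff to Row = 6
Column Z: max payoff to Row = 6
Minimum is 4, achieved by column X.
Minimax strategy: X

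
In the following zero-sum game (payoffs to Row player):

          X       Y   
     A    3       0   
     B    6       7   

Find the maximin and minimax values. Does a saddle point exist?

Maximin = 6, Minimax = 6, Saddle: True

Work:
Row minimums: [0, 6] → maximin = 6
Column maximums: [6, 7] → minimax = 6
Saddle point exists! Game value = 6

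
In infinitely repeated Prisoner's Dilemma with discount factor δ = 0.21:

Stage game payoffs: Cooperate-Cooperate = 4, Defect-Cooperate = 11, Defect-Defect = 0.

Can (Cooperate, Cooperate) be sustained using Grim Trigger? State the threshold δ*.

δ* = 0.6364; since δ = 0.21 < 0.6364, cooperation cannot be sustained

Work:
For Grim Trigger:
Cooperate forever: 4/(1-δ)
Defect then punished: 11 + 0·δ/(1-δ)
Need: 4/(1-δ) ≥ 11 + 0·δ/(1-δ)
Solving: δ ≥ (T-R)/(T-P) = (11-4)/(11-0) = 0.6364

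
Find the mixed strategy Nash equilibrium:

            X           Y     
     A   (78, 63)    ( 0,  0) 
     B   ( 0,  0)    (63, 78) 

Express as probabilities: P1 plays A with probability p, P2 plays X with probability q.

p = 0.5532, q = 0.4468

Work:
Find probabilities that make opponent indifferent:
P2 chooses q to make P1 indifferent between A and B
P1 chooses p to make P2 indifferent between X and Y
Mixed NE: P1 plays (A: 0.5532, B: 0.4468), P2 plays (X: 0.4468, Y: 0.5532)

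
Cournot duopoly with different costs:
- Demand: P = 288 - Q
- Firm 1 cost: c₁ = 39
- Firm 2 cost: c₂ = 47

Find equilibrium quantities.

q₁* = 85.67, q₂* = 77.67

Work:
Reaction: q₁ = (288 - 39 - q₂)/2
Reaction: q₂ = (288 - 47 - q₁)/2
Solve simultaneously:
q₁* = (288 - 2×39 + 47)/3 = 85.67
q₂* = (288 - 2×47 + 39)/3 = 77.67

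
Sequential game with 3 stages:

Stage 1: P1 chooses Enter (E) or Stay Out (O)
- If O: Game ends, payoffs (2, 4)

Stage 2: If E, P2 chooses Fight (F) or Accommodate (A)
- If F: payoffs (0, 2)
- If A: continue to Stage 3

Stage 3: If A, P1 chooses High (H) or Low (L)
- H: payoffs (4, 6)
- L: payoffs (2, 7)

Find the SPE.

SPE: (E, A, H); Outcome (4, 6)

Work:
Stage 3: P1 chooses H (4 vs 2)
Stage 2: P2: F->2, A->6 (anticipating H). Choose A
Stage 1: P1: O->2, E->4 (anticipating A, H). Choose E
SPE path: E -> A -> H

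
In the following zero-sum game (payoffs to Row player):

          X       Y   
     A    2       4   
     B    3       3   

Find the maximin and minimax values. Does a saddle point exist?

Maximin = 3, Minimax = 3, Saddle: True

Work:
Row minimums: [2, 3] → maximin = 3
Column maximums: [3, 4] → minimax = 3
Saddle point exists! Game value = 3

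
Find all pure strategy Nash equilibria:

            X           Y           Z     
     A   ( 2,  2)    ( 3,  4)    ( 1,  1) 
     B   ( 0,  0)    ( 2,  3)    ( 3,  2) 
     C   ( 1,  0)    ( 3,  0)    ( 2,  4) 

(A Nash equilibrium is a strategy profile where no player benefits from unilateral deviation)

Nash equilibrium: (A, Y)

Work:
Best responses:
  P1 vs X: payoffs [2, 0, 1] → best response A (payoff 2)
  P1 vs Y: payoffs [3, 2, 3] → best response A/C (payoff 3)
  P1 vs Z: payoffs [1, 3, 2] → best response B (payoff 3)
  P2 vs A: payoffs [2, 4, 1] → best response Y (payoff 4)
  P2 vs B: payoffs [0, 3, 2] → best response Y (payoff 3)
  P2 vs C: payoffs [0, 0, 4] → best response Z (payoff 4)
Mutual best responses: (A,Y) → Nash equilibria.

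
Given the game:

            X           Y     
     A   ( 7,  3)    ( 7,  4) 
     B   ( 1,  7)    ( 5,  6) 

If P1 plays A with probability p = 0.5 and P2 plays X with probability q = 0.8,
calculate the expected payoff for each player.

E[P1] = 4.4, E[P2] = 5.0

Work:
E[P1] = p·q·π₁(A,X) + p·(1-q)·π₁(A,Y) + (1-p)·q·π₁(B,X) + (1-p)·(1-q)·π₁(B,Y)
= 0.5·0.8·7 + 0.5·0.2·7 + 0.5·0.8·1 + 0.5·0.2·5
= 4.4

E[P2] = 5.0 (similar calculation)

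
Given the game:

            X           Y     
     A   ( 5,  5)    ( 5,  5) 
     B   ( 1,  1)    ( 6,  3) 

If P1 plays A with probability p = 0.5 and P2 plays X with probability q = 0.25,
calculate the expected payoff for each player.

E[P1] = 4.875, E[P2] = 3.75

Work:
E[P1] = p·q·π₁(A,X) + p·(1-q)·π₁(A,Y) + (1-p)·q·π₁(B,X) + (1-p)·(1-q)·π₁(B,Y)
= 0.5·0.25·5 + 0.5·0.75·5 + 0.5·0.25·1 + 0.5·0.75·6
= 4.875

E[P2] = 3.75 (similar calculation)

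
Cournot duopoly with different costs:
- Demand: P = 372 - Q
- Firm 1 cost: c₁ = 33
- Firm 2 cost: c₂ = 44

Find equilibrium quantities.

q₁* = 116.67, q₂* = 105.67

Work:
Reaction: q₁ = (372 - 33 - q₂)/2
Reaction: q₂ = (372 - 44 - q₁)/2
Solve simultaneously:
q₁* = (372 - 2×33 + 44)/3 = 116.67
q₂* = (372 - 2×44 + 33)/3 = 105.67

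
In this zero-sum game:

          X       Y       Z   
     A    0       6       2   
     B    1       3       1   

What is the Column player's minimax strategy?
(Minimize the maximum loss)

Column should play X, value = 1

Work:
Column player minimizes Row's maximum payoff:
Column X: max payoff to Row = 1
Column Y: max payoff to Row = 6
Column Z: max payoff to Row = 2
Minimum is 1, achieved by column X.
Minimax strategy: X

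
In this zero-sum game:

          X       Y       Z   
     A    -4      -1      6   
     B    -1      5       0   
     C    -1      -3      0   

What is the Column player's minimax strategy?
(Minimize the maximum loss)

Column should play X, value = -1

Work:
Column player minimizes Row's maximum payoff:
Column X: max payoff to Row = -1
Column Y: max payoff to Row = 5
Column Z: max payoff to Row = 6
Minimum is -1, achieved by column X.
Minimax strategy: X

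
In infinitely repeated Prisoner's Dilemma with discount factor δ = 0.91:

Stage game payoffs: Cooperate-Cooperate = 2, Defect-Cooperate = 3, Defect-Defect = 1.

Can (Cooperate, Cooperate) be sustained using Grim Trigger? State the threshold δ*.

δ* = 0.5; since δ = 0.91 ≥ 0.5, cooperation can be sustained

Work:
For Grim Trigger:
Cooperate forever: 2/(1-δ)
Defect then punished: 3 + 1·δ/(1-δ)
Need: 2/(1-δ) ≥ 3 + 1·δ/(1-δ)
Solving: δ ≥ (T-R)/(T-P) = (3-2)/(3-1) = 0.5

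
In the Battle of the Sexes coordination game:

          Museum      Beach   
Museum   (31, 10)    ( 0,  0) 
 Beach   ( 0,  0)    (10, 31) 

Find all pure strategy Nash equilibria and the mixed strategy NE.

Pure NE: (Museum, Museum) and (Beach, Beach); Mixed NE: p = 0.7561, q = 0.2439

Work:
Check pure NE:
(Museum, Museum): (31, 10) - no unilateral deviation beneficial
(Beach, Beach): (10, 31) - no unilateral deviation beneficial
Mixed NE: P1 plays Museum with p = 0.7561, P2 plays Museum with q = 0.2439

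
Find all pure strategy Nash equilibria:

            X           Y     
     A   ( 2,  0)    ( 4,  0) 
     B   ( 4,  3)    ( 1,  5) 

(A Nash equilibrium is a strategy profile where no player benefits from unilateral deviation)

Nash equilibrium: (A, Y)

Work:
Best responses:
  P1 vs X: payoffs [2, 4] → best response B (payoff 4)
  P1 vs Y: payoffs [4, 1] → best response A (payoff 4)
  P2 vs A: payoffs [0, 0] → best response X/Y (payoff 0)
  P2 vs B: payoffs [3, 5] → best response Y (payoff 5)
Mutual best responses: (A,Y) → Nash equilibria.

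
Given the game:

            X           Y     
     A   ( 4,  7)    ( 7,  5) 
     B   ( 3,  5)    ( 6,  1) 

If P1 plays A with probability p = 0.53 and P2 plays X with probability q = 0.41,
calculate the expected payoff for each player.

E[P1] = 5.3, E[P2] = 4.3254

Work:
E[P1] = p·q·π₁(A,X) + p·(1-q)·π₁(A,Y) + (1-p)·q·π₁(B,X) + (1-p)·(1-q)·π₁(B,Y)
= 0.53·0.41·4 + 0.53·0.59·7 + 0.47·0.41·3 + 0.47·0.59·6
= 5.3

E[P2] = 4.3254 (similar calculation)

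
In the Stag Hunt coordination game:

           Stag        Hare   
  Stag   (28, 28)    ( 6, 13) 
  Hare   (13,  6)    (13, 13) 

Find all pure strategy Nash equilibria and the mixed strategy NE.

Pure NE: (Stag, Stag) and (Hare, Hare); Mixed NE: p = 0.3182, q = 0.3182

Work:
Check pure NE:
(Stag, Stag): (28, 28) - no unilateral deviation beneficial
(Hare, Hare): (13, 13) - no unilateral deviation beneficial
Mixed NE: P1 plays Stag with p = 0.3182, P2 plays Stag with q = 0.3182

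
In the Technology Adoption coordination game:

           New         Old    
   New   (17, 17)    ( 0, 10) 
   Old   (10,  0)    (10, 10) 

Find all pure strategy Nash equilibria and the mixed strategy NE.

Pure NE: (New, New) and (Old, Old); Mixed NE: p = 0.5882, q = 0.5882

Work:
Check pure NE:
(New, New): (17, 17) - no unilateral deviation beneficial
(Old, Old): (10, 10) - no unilateral deviation beneficial
Mixed NE: P1 plays New with p = 0.5882, P2 plays New with q = 0.5882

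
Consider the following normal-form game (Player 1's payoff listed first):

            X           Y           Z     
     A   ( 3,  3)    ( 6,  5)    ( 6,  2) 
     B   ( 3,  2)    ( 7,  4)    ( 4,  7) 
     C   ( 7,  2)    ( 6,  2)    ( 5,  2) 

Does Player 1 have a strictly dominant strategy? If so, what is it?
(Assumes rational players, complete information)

No strictly dominant strategy exists for Player 1

Work:
A strategy strictly dominates another if it gives a strictly higher payoff against every opponent action. Compare each pair of P1's strategies column-by-column:
  A vs B: [3 vs 3, 6 vs 7, 6 vs 4] → A does not strictly dominate B (column X: 3 ≤ 3)
  A vs C: [3 vs 7, 6 vs 6, 6 vs 5] → A does not strictly dominate C (column X: 3 ≤ 7)
  B vs A: [3 vs 3, 7 vs 6, 4 vs 6] → B does not strictly dominate A (column X: 3 ≤ 3)
  B vs C: [3 vs 7, 7 vs 6, 4 vs 5] → B does not strictly dominate C (column X: 3 ≤ 7)
  C vs A: [7 vs 3, 6 vs 6, 5 vs 6] → C does not strictly dominate A (column Y: 6 ≤ 6)
  C vs B: [7 vs 3, 6 vs 7, 5 vs 4] → C does not strictly dominate B (column Y: 6 ≤ 7)
No single strategy strictly dominates all others → no strictly dominant strategy.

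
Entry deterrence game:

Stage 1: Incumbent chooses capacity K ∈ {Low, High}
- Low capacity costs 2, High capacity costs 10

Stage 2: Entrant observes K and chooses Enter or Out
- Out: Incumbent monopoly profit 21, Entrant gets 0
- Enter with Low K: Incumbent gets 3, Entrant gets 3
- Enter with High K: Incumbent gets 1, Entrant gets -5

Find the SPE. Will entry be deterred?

SPE: (High, Enter|Low, Out|High); Entry deterred. Incumbent net profit = 11

Work:
After Low K: Entrant enters (3 > 0)
After High K: Entrant stays out (-5 < 0)
Incumbent: Low → 3−2=1, High → 21−10=11
Incumbent chooses High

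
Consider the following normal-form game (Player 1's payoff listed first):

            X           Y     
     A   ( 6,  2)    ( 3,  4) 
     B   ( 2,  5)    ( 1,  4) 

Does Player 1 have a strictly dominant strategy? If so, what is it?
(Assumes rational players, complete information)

Yes, Player 1's strictly dominant strategy is A

Work:
A strategy strictly dominates another if it gives a strictly higher payoff against every opponent action. Compare each pair of P1's strategies column-by-column:
  A vs B: [6 vs 2, 3 vs 1] → A strictly dominates B
  B vs A: [2 vs 6, 1 vs 3] → B does not strictly dominate A (column X: 2 ≤ 6)
A strictly dominates every other strategy → strictly dominant.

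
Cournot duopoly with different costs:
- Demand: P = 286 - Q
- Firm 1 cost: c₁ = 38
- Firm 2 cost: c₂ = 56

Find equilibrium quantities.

q₁* = 88.67, q₂* = 70.67

Work:
Reaction: q₁ = (286 - 38 - q₂)/2
Reaction: q₂ = (286 - 56 - q₁)/2
Solve simultaneously:
q₁* = (286 - 2×38 + 56)/3 = 88.67
q₂* = (286 - 2×56 + 38)/3 = 70.67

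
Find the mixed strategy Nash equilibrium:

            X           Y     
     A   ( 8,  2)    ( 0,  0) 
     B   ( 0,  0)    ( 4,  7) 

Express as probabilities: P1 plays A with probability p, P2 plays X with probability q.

p = 0.7778, q = 0.3333

Work:
Find probabilities that make opponent indifferent:
P2 chooses q to make P1 indifferent between A and B
P1 chooses p to make P2 indifferent between X and Y
Mixed NE: P1 plays (A: 0.7778, B: 0.2222), P2 plays (X: 0.3333, Y: 0.6667)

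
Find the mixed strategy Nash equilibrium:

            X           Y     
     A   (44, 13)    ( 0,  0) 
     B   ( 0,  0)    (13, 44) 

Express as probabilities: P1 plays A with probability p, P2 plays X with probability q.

p = 0.7719, q = 0.2281

Work:
Find probabilities that make opponent indifferent:
P2 chooses q to make P1 indifferent between A and B
P1 chooses p to make P2 indifferent between X and Y
Mixed NE: P1 plays (A: 0.7719, B: 0.2281), P2 plays (X: 0.2281, Y: 0.7719)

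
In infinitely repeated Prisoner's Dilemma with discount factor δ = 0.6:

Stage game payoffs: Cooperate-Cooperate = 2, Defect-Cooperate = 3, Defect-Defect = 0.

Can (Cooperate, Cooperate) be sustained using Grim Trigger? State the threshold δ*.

δ* = 0.3333; since δ = 0.6 ≥ 0.3333, cooperation can be sustained

Work:
For Grim Trigger:
Cooperate forever: 2/(1-δ)
Defect then punished: 3 + 0·δ/(1-δ)
Need: 2/(1-δ) ≥ 3 + 0·δ/(1-δ)
Solving: δ ≥ (T-R)/(T-P) = (3-2)/(3-0) = 0.3333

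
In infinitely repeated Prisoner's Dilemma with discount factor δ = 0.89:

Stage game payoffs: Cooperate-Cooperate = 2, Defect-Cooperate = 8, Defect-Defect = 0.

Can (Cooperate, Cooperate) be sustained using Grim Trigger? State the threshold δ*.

δ* = 0.75; since δ = 0.89 ≥ 0.75, cooperation can be sustained

Work:
For Grim Trigger:
Cooperate forever: 2/(1-δ)
Defect then punished: 8 + 0·δ/(1-δ)
Need: 2/(1-δ) ≥ 8 + 0·δ/(1-δ)
Solving: δ ≥ (T-R)/(T-P) = (8-2)/(8-0) = 0.75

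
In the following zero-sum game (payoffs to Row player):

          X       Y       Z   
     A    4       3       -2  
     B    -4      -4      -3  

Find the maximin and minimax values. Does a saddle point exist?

Maximin = -2, Minimax = -2, Saddle: True

Work:
Row minimums: [-2, -4] → maximin = -2
Column maximums: [4, 3, -2] → minimax = -2
Saddle point exists! Game value = -2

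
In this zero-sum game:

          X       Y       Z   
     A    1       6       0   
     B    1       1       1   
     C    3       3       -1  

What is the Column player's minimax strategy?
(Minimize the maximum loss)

Column should play Z, value = 1

Work:
Column player minimizes Row's maximum payoff:
Column X: max payoff to Row = 3
Column Y: max payoff to Row = 6
Column Z: max payoff to Row = 1
Minimum is 1, achieved by column Z.
Minimax strategy: Z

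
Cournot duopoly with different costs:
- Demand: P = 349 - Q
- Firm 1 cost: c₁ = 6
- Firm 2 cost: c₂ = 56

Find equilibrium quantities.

q₁* = 131.0, q₂* = 81.0

Work:
Reaction: q₁ = (349 - 6 - q₂)/2
Reaction: q₂ = (349 - 56 - q₁)/2
Solve simultaneously:
q₁* = (349 - 2×6 + 56)/3 = 131.0
q₂* = (349 - 2×56 + 6)/3 = 81.0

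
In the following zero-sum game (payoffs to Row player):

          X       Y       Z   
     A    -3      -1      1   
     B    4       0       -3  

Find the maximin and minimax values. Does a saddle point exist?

Maximin = -3, Minimax = 0, Saddle: False

Work:
Row minimums: [-3, -3] → maximin = -3
Column maximums: [4, 0, 1] → minimax = 0
No saddle point (maximin ≠ minimax). Mixed strategy needed.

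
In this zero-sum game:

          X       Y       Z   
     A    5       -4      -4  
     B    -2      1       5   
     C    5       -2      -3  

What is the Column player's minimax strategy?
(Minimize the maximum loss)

Column should play Y, value = 1

Work:
Column player minimizes Row's maximum payoff:
Column X: max payoff to Row = 5
Column Y: max payoff to Row = 1
Column Z: max payoff to Row = 5
Minimum is 1, achieved by column Y.
Minimax strategy: Y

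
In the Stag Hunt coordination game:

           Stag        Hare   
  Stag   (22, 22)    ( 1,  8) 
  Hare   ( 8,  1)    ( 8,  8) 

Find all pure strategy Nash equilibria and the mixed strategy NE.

Pure NE: (Stag, Stag) and (Hare, Hare); Mixed NE: p = 0.3333, q = 0.3333

Work:
Check pure NE:
(Stag, Stag): (22, 22) - no unilateral deviation beneficial
(Hare, Hare): (8, 8) - no unilateral deviation beneficial
Mixed NE: P1 plays Stag with p = 0.3333, P2 plays Stag with q = 0.3333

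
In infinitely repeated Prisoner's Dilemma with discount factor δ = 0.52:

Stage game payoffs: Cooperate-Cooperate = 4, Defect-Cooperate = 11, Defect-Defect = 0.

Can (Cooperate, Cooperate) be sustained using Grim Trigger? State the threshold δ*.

δ* = 0.6364; since δ = 0.52 < 0.6364, cooperation cannot be sustained

Work:
For Grim Trigger:
Cooperate forever: 4/(1-δ)
Defect then punished: 11 + 0·δ/(1-δ)
Need: 4/(1-δ) ≥ 11 + 0·δ/(1-δ)
Solving: δ ≥ (T-R)/(T-P) = (11-4)/(11-0) = 0.6364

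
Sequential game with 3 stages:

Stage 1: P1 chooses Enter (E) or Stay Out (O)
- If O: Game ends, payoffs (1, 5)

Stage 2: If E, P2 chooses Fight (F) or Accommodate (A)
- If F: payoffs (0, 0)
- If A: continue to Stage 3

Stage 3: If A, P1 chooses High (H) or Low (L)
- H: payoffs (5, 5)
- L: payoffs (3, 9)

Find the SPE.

SPE: (E, A, H); Outcome (5, 5)

Work:
Stage 3: P1 chooses H (5 vs 3)
Stage 2: P2: F->0, A->5 (anticipating H). Choose A
Stage 1: P1: O->1, E->5 (anticipating A, H). Choose E
SPE path: E -> A -> H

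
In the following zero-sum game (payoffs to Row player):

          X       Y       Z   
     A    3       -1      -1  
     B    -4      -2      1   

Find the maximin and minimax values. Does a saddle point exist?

Maximin = -1, Minimax = -1, Saddle: True

Work:
Row minimums: [-1, -4] → maximin = -1
Column maximums: [3, -1, 1] → minimax = -1
Saddle point exists! Game value = -1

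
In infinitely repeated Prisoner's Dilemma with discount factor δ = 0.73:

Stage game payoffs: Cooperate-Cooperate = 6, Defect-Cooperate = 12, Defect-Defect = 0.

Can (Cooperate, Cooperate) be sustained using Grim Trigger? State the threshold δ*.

δ* = 0.5; since δ = 0.73 ≥ 0.5, cooperation can be sustained

Work:
For Grim Trigger:
Cooperate forever: 6/(1-δ)
Defect then punished: 12 + 0·δ/(1-δ)
Need: 6/(1-δ) ≥ 12 + 0·δ/(1-δ)
Solving: δ ≥ (T-R)/(T-P) = (12-6)/(12-0) = 0.5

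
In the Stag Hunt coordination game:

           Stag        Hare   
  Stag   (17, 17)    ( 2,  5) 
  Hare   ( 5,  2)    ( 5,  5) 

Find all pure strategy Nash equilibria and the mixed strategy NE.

Pure NE: (Stag, Stag) and (Hare, Hare); Mixed NE: p = 0.2, q = 0.2

Work:
Check pure NE:
(Stag, Stag): (17, 17) - no unilateral deviation beneficial
(Hare, Hare): (5, 5) - no unilateral deviation beneficial
Mixed NE: P1 plays Stag with p = 0.2, P2 plays Stag with q = 0.2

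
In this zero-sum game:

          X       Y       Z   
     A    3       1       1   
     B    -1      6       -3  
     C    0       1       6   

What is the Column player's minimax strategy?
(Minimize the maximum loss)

Column should play X, value = 3

Work:
Column player minimizes Row's maximum payoff:
Column X: max payoff to Row = 3
Column Y: max payoff to Row = 6
Column Z: max payoff to Row = 6
Minimum is 3, achieved by column X.
Minimax strategy: X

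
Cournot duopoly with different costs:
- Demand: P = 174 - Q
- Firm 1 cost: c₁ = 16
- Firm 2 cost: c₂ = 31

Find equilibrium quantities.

q₁* = 57.67, q₂* = 42.67

Work:
Reaction: q₁ = (174 - 16 - q₂)/2
Reaction: q₂ = (174 - 31 - q₁)/2
Solve simultaneously:
q₁* = (174 - 2×16 + 31)/3 = 57.67
q₂* = (174 - 2×31 + 16)/3 = 42.67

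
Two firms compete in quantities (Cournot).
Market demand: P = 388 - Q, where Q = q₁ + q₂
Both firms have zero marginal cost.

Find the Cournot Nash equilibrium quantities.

q₁* = q₂* = 129.33; P* = 129.33

Work:
Profit: π_i = P·q_i = (a - q_i - q_j)·q_i
FOC: ∂π_i/∂q_i = a - 2q_i - q_j = 0
Reaction function: q_i = (388 - q_j)/2
Symmetry: q* = 388/3 = 129.33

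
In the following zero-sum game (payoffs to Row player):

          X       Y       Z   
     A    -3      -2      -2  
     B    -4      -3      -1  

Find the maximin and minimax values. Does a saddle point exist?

Maximin = -3, Minimax = -3, Saddle: True

Work:
Row minimums: [-3, -4] → maximin = -3
Column maximums: [-3, -2, -1] → minimax = -3
Saddle point exists! Game value = -3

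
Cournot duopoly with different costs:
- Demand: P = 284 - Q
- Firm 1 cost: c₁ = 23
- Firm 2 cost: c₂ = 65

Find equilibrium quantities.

q₁* = 101.0, q₂* = 59.0

Work:
Reaction: q₁ = (284 - 23 - q₂)/2
Reaction: q₂ = (284 - 65 - q₁)/2
Solve simultaneously:
q₁* = (284 - 2×23 + 65)/3 = 101.0
q₂* = (284 - 2×65 + 23)/3 = 59.0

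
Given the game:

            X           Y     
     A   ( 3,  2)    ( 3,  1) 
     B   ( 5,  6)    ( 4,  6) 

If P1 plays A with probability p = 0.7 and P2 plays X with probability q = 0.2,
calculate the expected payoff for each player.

E[P1] = 3.36, E[P2] = 2.64

Work:
E[P1] = p·q·π₁(A,X) + p·(1-q)·π₁(A,Y) + (1-p)·q·π₁(B,X) + (1-p)·(1-q)·π₁(B,Y)
= 0.7·0.2·3 + 0.7·0.8·3 + 0.3·0.2·5 + 0.3·0.8·4
= 3.36

E[P2] = 2.64 (similar calculation)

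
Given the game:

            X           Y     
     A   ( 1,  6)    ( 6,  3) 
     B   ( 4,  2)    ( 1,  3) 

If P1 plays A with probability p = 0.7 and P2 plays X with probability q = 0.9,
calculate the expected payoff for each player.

E[P1] = 2.16, E[P2] = 4.62

Work:
E[P1] = p·q·π₁(A,X) + p·(1-q)·π₁(A,Y) + (1-p)·q·π₁(B,X) + (1-p)·(1-q)·π₁(B,Y)
= 0.7·0.9·1 + 0.7·0.1·6 + 0.3·0.9·4 + 0.3·0.1·1
= 2.16

E[P2] = 4.62 (similar calculation)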